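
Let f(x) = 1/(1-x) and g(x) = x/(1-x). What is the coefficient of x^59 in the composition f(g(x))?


First simplify the composition: f(g(x)) = 1/(1 - x/(1-x)) = (1-x)/((1-x) - x) = (1-x)/(1-2x).
Now extract the coefficient. Write (1-x)/(1-2x) = 1/(1-2x) - x/(1-2x).
The coefficient of x^n in 1/(1-2x) is 2^n, and in x/(1-2x) is 2^(n-1) (for n >= 1).
So the coefficient of x^59 is 2^59 - 2^58 = 576460752303423488 - 288230376151711744 = 288230376151711744.

288230376151711744


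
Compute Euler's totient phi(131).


phi(n) counts integers in [1, n] coprime to n. Using the multiplicative formula phi(n) = n * prod_{p | n} (1 - 1/p):
131 = 131, so
phi(131) = 131 * (1 - 1/131) = 130.

130


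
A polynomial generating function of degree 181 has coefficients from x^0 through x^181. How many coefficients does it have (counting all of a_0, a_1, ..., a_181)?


A polynomial of degree 181 takes the form a_0 + a_1 x + ... + a_181 x^181.
The number of coefficients is 181 + 1 = 182.

182


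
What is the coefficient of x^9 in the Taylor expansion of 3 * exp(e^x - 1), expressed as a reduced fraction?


exp(e^x - 1) = sum_{k>=0} Bell_k x^k / k!, where Bell_k is the k-th Bell number.
So the coefficient of x^9 is 3 * Bell_9 / 9!.
Computing: Bell_9 = 21147 and 9! = 362880, giving
3 * 21147/362880 = 1007/5760.

1007/5760


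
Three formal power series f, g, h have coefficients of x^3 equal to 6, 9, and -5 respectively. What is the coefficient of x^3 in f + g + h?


Series addition is componentwise:
6 + 9 + -5
= 10

10


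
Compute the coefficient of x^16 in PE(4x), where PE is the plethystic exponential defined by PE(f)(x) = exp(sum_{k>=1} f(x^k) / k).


With f(x) = 4x, the exponent is sum_{k>=1} 4 x^k / k = 4 * (-ln(1 - x)). Exponentiating:
PE(4x) = exp(-4 ln(1 - x)) = 1/(1 - x)^4.
By the negative binomial expansion, [x^n] 1/(1 - x)^4 = C(n + 3, 3).
For n = 16: C(19, 3) = 969.

969


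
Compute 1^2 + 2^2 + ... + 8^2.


This power sum has a closed form given by Faulhaber's formula
sum_{k=1}^{m} k^p = (1 / (p + 1)) * sum_{j=0}^{p} C(p + 1, j) B_j m^(p + 1 - j),
but for small m direct computation is fastest:
1 + 4 + 9 + 16 + 25 + 36 + 49 + 64 = 204.

204


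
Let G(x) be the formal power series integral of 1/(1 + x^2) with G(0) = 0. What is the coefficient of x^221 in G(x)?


1/(1 + x^2) = sum_{j>=0} (-1)^j x^(2j). Integrating termwise with G(0) = 0:
G(x) = sum_{j>=0} (-1)^j x^(2j+1) / (2j+1) = arctan(x).
Only odd powers are nonzero. For x^221 write 221 = 2*110 + 1, giving
(-1)^110 / 221 = 1/221 = 1/221.

1/221


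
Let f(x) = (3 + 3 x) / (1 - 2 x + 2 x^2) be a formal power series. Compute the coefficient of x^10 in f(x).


Write f(x) = sum_{k>=0} a_k x^k. Multiplying both sides by 1 - 2 x + 2 x^2 gives
(1 - 2 x + 2 x^2) sum_{k>=0} a_k x^k = 3 + 3 x.
Matching coefficients:
 x^0: a_0 = 3
 x^1: a_1 - 2 a_0 = 3  =>  a_1 = 2*3 + 3 = 9
 x^k (k >= 2): a_k = 2 a_{k-1} - 2 a_{k-2}.
Iterating: a_2 = 12, a_3 = 6, a_4 = -12, a_5 = -36, a_6 = -48, a_7 = -24, a_8 = 48, a_9 = 144, a_10 = 192.
So the coefficient of x^10 is 192.

192


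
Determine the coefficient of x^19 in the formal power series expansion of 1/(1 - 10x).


The geometric series identity gives 1/(1 - c x) = sum_{k>=0} c^k x^k, so the coefficient of x^k is c^k.
Here c = 10 and k = 19.
Computing: 10^19 = 10000000000000000000

10000000000000000000


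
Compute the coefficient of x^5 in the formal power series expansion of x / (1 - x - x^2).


Let f(x) = sum_{k>=0} a_k x^k. Multiplying f(x) * (1 - x - x^2) = x and matching coefficients gives a_0 = 0, a_1 = 1, and a_k = a_{k-1} + a_{k-2} for k >= 2. These are the Fibonacci numbers F_k.
Iterating from F_0 = 0, F_1 = 1:
F_0=0, F_1=1, F_2=1, F_3=2, F_4=3, F_5=5
F_5 = 5.

5


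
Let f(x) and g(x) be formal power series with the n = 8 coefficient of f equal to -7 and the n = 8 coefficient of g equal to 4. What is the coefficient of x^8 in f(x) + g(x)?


Addition of formal power series is termwise.
The coefficient of x^8 in f + g = -7 + 4
= -3

-3


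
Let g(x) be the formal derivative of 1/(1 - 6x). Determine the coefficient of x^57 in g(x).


Differentiate termwise: d/dx sum_{k>=0} 6^k x^k = sum_{k>=1} k 6^k x^(k-1) = sum_{j>=0} (j+1) 6^(j+1) x^j.
Equivalently, d/dx [1/(1 - 6x)] = 6/(1 - 6x)^2.
For j = 57: 58 * 6^58 = 58 * 1357602166130257152481187563160405662935023616 = 78740925635554914843908878663303528450231369728.

78740925635554914843908878663303528450231369728


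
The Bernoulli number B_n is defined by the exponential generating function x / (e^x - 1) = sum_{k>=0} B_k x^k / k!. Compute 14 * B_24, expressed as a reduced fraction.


Bernoulli numbers can also be computed recursively via B_0 = 1 and sum_{j=0}^{m} C(m+1, j) B_j = 0 for m >= 1. Odd-index Bernoulli numbers vanish for k >= 3.
Computing B_24 = -236364091/2730, so 14 * B_24 = 14 * -236364091/2730 = -236364091/195.

-236364091/195


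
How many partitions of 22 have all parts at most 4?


Using the generating function (1-x)^(-1)(1-x^2)^(-1)...(1-x^4)^(-1),
the coefficient of x^22 counts these restricted partitions.
Result = 136

136


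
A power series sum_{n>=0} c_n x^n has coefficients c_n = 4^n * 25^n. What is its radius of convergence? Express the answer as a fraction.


By the root test (Cauchy-Hadamard), the radius is R = 1 / limsup_n |c_n|^(1/n).
Here |c_n|^(1/n) = (4^n * 25^n)^(1/n) = 4 * 25 = 100 for all n.
So R = 1/100 = 1/100.

1/100


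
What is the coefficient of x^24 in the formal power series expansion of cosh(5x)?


The Maclaurin series is cosh(t) = sum_{m>=0} t^(2m) / (2m)!, so substituting t = 5x, only even powers of x are nonzero, with coefficient of x^(2m) equal to 5^(2m) / (2m)!.
For x^24 the coefficient is 5^24/24! = 59604644775390625/620448401733239439360000 = 95367431640625/992717442773183102976.

95367431640625/992717442773183102976


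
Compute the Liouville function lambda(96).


The Liouville function is lambda(k) = (-1)^Omega(k), where Omega(k) counts the prime factors of k with multiplicity.
Factoring: 96 = 2 * 2 * 2 * 2 * 2 * 3, so Omega(96) = 6.
lambda(96) = (-1)^6 = 1.

1


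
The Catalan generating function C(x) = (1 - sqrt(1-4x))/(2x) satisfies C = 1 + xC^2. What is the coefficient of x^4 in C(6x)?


Substituting x -> 6x scales the n-th coefficient by 6^n, so [x^4] C(6x) = 6^4 * C_4.
C_4 = C(2*4, 4)/(5) = 70/5 = 14.
So 6^4 * 14 = 1296 * 14 = 18144.

18144


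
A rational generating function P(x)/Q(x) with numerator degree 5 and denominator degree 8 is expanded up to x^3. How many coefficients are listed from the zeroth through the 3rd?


Expanding up to x^3 gives the coefficients for x^0, x^1, ..., x^3.
That is 3 + 1 = 4 coefficients in total.

4


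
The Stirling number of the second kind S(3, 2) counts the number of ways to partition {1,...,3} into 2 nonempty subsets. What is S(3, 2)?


Using the explicit formula S(n,k) = (1/k!) sum_{j=0}^{k} (-1)^(k-j) C(k,j) j^n:
S(3, 2) = 3
Equivalently, S(n,k) is n! times the coefficient of x^n in the EGF (e^x - 1)^k / k!.

3


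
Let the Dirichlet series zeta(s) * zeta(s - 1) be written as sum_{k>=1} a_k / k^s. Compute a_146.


Convolution gives a_k = sum_{d | k} d * 1 = sum_{d | k} d = sigma(k), the sum of positive divisors of k.
For k = 146, the divisors are 1, 2, 73, 146, so
sigma(146) = 1 + 2 + 73 + 146 = 222.

222


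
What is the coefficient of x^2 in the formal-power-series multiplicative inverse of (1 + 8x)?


The inverse is 1/(1 + 8x). Apply the geometric identity 1/(1 - y) = sum_{k>=0} y^k with y = -8x:
1/(1 + 8x) = sum_{k>=0} (-8)^k x^k.
So the coefficient of x^2 is (-8)^2 = 64.

64


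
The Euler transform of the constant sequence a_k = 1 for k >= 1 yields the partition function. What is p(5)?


The Euler transform converts the sequence a_k = 1 into the number of integer partitions.
Using the recurrence or dynamic programming:
p(5) = 7

7


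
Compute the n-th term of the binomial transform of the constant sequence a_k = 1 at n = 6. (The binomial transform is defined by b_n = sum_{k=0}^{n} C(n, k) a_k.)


With a_k = 1 for all k, b_n = sum_{k=0}^{n} C(n, k) = 2^n by the binomial theorem.
For n = 6: 2^6 = 64.

64


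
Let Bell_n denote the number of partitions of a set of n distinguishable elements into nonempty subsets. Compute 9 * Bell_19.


Bell_19 can be computed from the Bell triangle or from Dobinski's identity Bell_n = (1/e) * sum_{k>=0} k^n / k!.
Computing Bell_19 = 5832742205057.
Then 9 * 5832742205057 = 52494679845513.

52494679845513


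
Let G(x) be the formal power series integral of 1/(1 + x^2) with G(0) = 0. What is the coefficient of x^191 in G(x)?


1/(1 + x^2) = sum_{j>=0} (-1)^j x^(2j). Integrating termwise with G(0) = 0:
G(x) = sum_{j>=0} (-1)^j x^(2j+1) / (2j+1) = arctan(x).
Only odd powers are nonzero. For x^191 write 191 = 2*95 + 1, giving
(-1)^95 / 191 = -1/191 = -1/191.

-1/191


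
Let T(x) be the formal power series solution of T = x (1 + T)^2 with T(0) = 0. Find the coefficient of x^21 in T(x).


Apply the Lagrange inversion formula: if T = x * phi(T) with phi(t) = (1 + t)^2, then [x^n] T = (1/n) [t^(n-1)] phi(t)^n = (1/n) [t^(n-1)] (1 + t)^(2n) = (1/n) C(2n, n-1).
Using the identity C(2n, n-1) = C(2n, n) * n / (n+1), the unscaled factor equals C(2n, n) / (n+1) = C_n, the n-th Catalan number.
For n = 21: C_21 = C(42, 21) / 22 = 538257874440/22 = 24466267020 = 24466267020.

24466267020


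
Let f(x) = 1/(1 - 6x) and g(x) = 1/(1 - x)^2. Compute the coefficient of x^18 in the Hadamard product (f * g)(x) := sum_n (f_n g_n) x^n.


f has coefficients f_k = 6^k. For g = 1/(1 - x)^2 the coefficient is g_k = C(k + 1, 1) = k + 1. The Hadamard coefficient is (f * g)_k = 6^k * (k + 1).
For k = 18: 6^18 * 19 = 101559956668416 * 19 = 1929639176699904.

1929639176699904


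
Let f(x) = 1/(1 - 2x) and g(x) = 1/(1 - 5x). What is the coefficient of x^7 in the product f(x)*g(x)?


The coefficient of x^n in f*g is the Cauchy product: sum_{k=0}^{n} a^k * b^(n-k).
With a=2, b=5, n=7:
sum_{k=0}^{7} 2^k * 5^(7-k)
= 130123

130123


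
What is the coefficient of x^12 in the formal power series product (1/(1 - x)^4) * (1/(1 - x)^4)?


Combine the factors: (1/(1 - x)^4) * (1/(1 - x)^4) = 1/(1 - x)^8.
Then use 1/(1 - x)^r = sum_{k>=0} C(k + r - 1, r - 1) x^k with r = 8 and k = 12:
C(19, 7) = 50388.

50388


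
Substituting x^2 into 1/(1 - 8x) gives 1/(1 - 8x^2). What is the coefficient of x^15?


Since 1/(1 - 8x^2) only has even powers of x,
the coefficient of x^15 (odd) is 0.

0


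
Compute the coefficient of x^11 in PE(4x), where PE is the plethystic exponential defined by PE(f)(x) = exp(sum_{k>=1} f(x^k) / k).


With f(x) = 4x, the exponent is sum_{k>=1} 4 x^k / k = 4 * (-ln(1 - x)). Exponentiating:
PE(4x) = exp(-4 ln(1 - x)) = 1/(1 - x)^4.
By the negative binomial expansion, [x^n] 1/(1 - x)^4 = C(n + 3, 3).
For n = 11: C(14, 3) = 364.

364


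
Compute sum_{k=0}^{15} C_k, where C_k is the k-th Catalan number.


C_0 through C_15: 1, 1, 2, 5, 14, 42, 132, 429, 1430, 4862, 16796, 58786, 208012, 742900, 2674440, 9694845
Sum = 1 + 1 + 2 + 5 + 14 + 42 + 132 + 429 + 1430 + 4862 + 16796 + 58786 + 208012 + 742900 + 2674440 + 9694845
= 13402697

13402697


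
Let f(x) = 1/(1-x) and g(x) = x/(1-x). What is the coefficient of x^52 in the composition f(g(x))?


First simplify the composition: f(g(x)) = 1/(1 - x/(1-x)) = (1-x)/((1-x) - x) = (1-x)/(1-2x).
Now extract the coefficient. Write (1-x)/(1-2x) = 1/(1-2x) - x/(1-2x).
The coefficient of x^n in 1/(1-2x) is 2^n, and in x/(1-2x) is 2^(n-1) (for n >= 1).
So the coefficient of x^52 is 2^52 - 2^51 = 4503599627370496 - 2251799813685248 = 2251799813685248.

2251799813685248


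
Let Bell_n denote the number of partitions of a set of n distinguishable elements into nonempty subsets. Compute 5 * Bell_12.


Bell_12 can be computed from the Bell triangle or from Dobinski's identity Bell_n = (1/e) * sum_{k>=0} k^n / k!.
Computing Bell_12 = 4213597.
Then 5 * 4213597 = 21067985.

21067985


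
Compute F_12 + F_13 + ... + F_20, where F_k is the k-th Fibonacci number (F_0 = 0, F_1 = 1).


Use the identity sum_{k=0}^{N} F_k = F_{N+2} - 1 (which follows from F_{k+2} - F_{k+1} = F_k). Then
sum_{k=12}^{20} F_k = (F_{22} - 1) - (F_{13} - 1) = F_{22} - F_{13}.
Computing: F_{22} = 17711, F_{13} = 233, so
Sum = 17711 - 233 = 17478.

17478


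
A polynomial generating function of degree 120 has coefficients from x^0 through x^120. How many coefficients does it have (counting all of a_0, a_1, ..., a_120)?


A polynomial of degree 120 takes the form a_0 + a_1 x + ... + a_120 x^120.
The number of coefficients is 120 + 1 = 121.

121


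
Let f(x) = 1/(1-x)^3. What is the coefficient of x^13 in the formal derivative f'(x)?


Differentiate: d/dx [ 1/(1-x)^r ] = r / (1-x)^(r+1).
Here r = 3, so f'(x) = 3 / (1-x)^4.
The expansion of 1/(1-x)^(r+1) has coefficient of x^n equal to C(n+r, r).
So the coefficient of x^13 in f'(x) is
3 * C(16, 3) = 3 * 560 = 1680

1680


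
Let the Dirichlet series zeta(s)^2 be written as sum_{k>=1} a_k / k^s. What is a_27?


The Dirichlet convolution of the constant function 1 with itself gives (1 * 1)(k) = sum_{d | k} 1 = d(k), the number of positive divisors of k.
Since zeta(s) = sum_{k>=1} 1/k^s, we have zeta(s)^2 = sum_{k>=1} d(k)/k^s, so a_k = d(k).
For k = 27: the divisors are 1, 3, 9, 27.
Count = 4.

4


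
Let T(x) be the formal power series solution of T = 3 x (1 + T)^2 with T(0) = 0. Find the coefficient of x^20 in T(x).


Apply the Lagrange inversion formula: if T = 3 x * phi(T) with phi(t) = (1 + t)^2, then [x^n] T = 3^n * (1/n) [t^(n-1)] phi(t)^n = 3^n * (1/n) [t^(n-1)] (1 + t)^(2n) = 3^n * (1/n) C(2n, n-1).
Using the identity C(2n, n-1) = C(2n, n) * n / (n+1), the unscaled factor equals C(2n, n) / (n+1) = C_n, the n-th Catalan number.
For n = 20: C_20 = C(40, 20) / 21 = 137846528820/21 = 6564120420.
With the 3^20 = 3486784401 factor, the coefficient is 3486784401 * 6564120420 = 22887672686741568420.

22887672686741568420


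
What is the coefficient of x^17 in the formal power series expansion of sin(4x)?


The Maclaurin series is sin(t) = sum_{k>=0} (-1)^k t^(2k+1) / (2k+1)!, so substituting t = 4x, only odd powers of x are nonzero, with coefficient of x^(2k+1) equal to (-1)^k 4^(2k+1) / (2k+1)!.
Write 17 = 2*8 + 1, giving the coefficient (-1)^8 * 4^17 / 17! = 17179869184/355687428096000 = 524288/10854718875.

524288/10854718875


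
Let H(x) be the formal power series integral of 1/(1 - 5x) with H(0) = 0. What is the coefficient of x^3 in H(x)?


1/(1 - 5x) = sum_{k>=0} 5^k x^k. Integrating termwise with H(0) = 0:
H(x) = sum_{k>=0} 5^k x^(k+1) / (k+1) = sum_{m>=1} 5^(m-1) x^m / m.
For m = 3: 5^2/3 = 25/3 = 25/3.

25/3


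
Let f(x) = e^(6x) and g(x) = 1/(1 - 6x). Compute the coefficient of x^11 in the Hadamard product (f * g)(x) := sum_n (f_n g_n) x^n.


Expanding: f_k = 6^k/k! (from e^(6x)) and g_k = 6^k (from 1/(1 - 6x)). So the Hadamard coefficient (f * g)_k = 6^k 6^k / k! = (36)^k / k!.
For k = 11: 36^11/11! = 131621703842267136/39916800 = 6347497291776/1925.

6347497291776/1925


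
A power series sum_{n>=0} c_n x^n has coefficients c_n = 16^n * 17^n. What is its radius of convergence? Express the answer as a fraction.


By the root test (Cauchy-Hadamard), the radius is R = 1 / limsup_n |c_n|^(1/n).
Here |c_n|^(1/n) = (16^n * 17^n)^(1/n) = 16 * 17 = 272 for all n.
So R = 1/272 = 1/272.

1/272


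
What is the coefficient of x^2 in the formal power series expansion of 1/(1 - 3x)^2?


The general identity 1/(1 - c x)^r = sum_{k>=0} c^k C(k + r - 1, r - 1) x^k follows by substituting y = c x into 1/(1 - y)^r = sum_{k>=0} C(k + r - 1, r - 1) y^k.
For c = 3, r = 2, k = 2:
3^2 * C(3, 1) = 9 * 3 = 27.

27


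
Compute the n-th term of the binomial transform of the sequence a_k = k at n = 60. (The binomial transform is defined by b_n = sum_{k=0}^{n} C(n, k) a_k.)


With a_k = k, b_n = sum_{k=0}^{n} C(n, k) k. Using k * C(n, k) = n * C(n-1, k-1) gives b_n = n * sum_{k>=1} C(n-1, k-1) = n * 2^(n-1).
For n = 60: 60 * 2^59 = 60 * 576460752303423488 = 34587645138205409280.

34587645138205409280


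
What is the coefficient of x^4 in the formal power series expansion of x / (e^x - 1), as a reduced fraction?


The exponential generating function for Bernoulli numbers is
x / (e^x - 1) = sum_{k>=0} B_k x^k / k!.
So the coefficient of x^4 in x / (e^x - 1) is B_4 / 4!.
Computing: B_4 = -1/30, 4! = 24, giving
-1/30 / 24 = -1/720.

-1/720


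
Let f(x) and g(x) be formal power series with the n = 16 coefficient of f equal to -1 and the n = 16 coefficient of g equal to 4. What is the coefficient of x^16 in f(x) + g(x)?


Addition of formal power series is termwise.
The coefficient of x^16 in f + g = -1 + 4
= 3

3


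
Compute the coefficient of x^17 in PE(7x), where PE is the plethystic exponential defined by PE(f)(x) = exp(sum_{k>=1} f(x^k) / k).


With f(x) = 7x, the exponent is sum_{k>=1} 7 x^k / k = 7 * (-ln(1 - x)). Exponentiating:
PE(7x) = exp(-7 ln(1 - x)) = 1/(1 - x)^7.
By the negative binomial expansion, [x^n] 1/(1 - x)^7 = C(n + 6, 6).
For n = 17: C(23, 6) = 100947.

100947


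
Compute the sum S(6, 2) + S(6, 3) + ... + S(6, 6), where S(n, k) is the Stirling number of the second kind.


By definition, S(n, k) counts partitions of an n-set into exactly k nonempty blocks.
Computing row n = 6 for k = 2..6:
S(6, k): 31, 90, 65, 15, 1
Sum = 202.

202


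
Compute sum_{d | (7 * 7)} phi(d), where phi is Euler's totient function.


First, 7 * 7 = 49. One classical identity is sum_{d | n} phi(d) = n (each k in [1, n] has a unique gcd with n, and among the k's with gcd(k, n) = n/d there are phi(d) of them). So the sum equals 49. We also verify directly:
Divisors of 49: 1, 7, 49.
phi values: 1, 6, 42.
Sum = 49.

49


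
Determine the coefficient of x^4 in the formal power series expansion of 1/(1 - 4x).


The geometric series identity gives 1/(1 - c x) = sum_{k>=0} c^k x^k, so the coefficient of x^k is c^k.
Here c = 4 and k = 4.
Computing: 4^4 = 256

256


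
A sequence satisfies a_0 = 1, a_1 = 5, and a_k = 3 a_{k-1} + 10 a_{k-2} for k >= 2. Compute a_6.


The characteristic equation is t^2 - 3 t - 10 = 0, with roots r_1 = 5 and r_2 = -2 (so c_1 = r_1 + r_2, c_2 = -r_1 r_2 as required).
One can use the closed form a_n = A r_1^n + B r_2^n, but direct iteration is more reliable:
a_0 = 1, a_1 = 5, a_2 = 25, a_3 = 125, a_4 = 625, a_5 = 3125, a_6 = 15625.
So a_6 = 15625.

15625


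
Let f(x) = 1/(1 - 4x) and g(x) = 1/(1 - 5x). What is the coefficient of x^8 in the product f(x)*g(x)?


The coefficient of x^n in f*g is the Cauchy product: sum_{k=0}^{n} a^k * b^(n-k).
With a=4, b=5, n=8:
sum_{k=0}^{8} 4^k * 5^(8-k)
= 1690981

1690981


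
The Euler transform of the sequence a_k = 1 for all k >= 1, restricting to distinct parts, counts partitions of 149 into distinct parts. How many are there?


Partitions of 149 into distinct parts can be computed via generating function.
Product (1+x)(1+x^2)(1+x^3)...
The coefficient of x^149 = 18108418

18108418


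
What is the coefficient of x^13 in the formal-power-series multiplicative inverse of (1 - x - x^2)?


Let the inverse be f(x) = sum_{k>=0} a_k x^k. From f(x) * (1 - x - x^2) = 1 and matching coefficients:
 x^0: a_0 = 1.
 x^1: a_1 - a_0 = 0, so a_1 = 1.
 x^k (k >= 2): a_k - a_{k-1} - a_{k-2} = 0, i.e. a_k = a_{k-1} + a_{k-2}.
This is the Fibonacci-type recurrence shifted so that a_0 = a_1 = 1.
Iterating: a_0=1, a_1=1, a_2=2, a_3=3, a_4=5, a_5=8, a_6=13, a_7=21, a_8=34, a_9=55, ...
a_13 = 377.

377


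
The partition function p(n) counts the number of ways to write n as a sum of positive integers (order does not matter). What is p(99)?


Using the generating function prod_{k>=1} 1/(1-x^k), we compute p(99).
By dynamic programming over parts 1 through 99:
p(99) = 169229875

169229875


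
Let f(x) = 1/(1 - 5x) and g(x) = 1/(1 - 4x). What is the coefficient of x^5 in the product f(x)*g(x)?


The coefficient of x^n in f*g is the Cauchy product: sum_{k=0}^{n} a^k * b^(n-k).
With a=5, b=4, n=5:
sum_{k=0}^{5} 5^k * 4^(5-k)
= 11529

11529


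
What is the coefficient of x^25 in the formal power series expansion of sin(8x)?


The Maclaurin series is sin(t) = sum_{k>=0} (-1)^k t^(2k+1) / (2k+1)!, so substituting t = 8x, only odd powers of x are nonzero, with coefficient of x^(2k+1) equal to (-1)^k 8^(2k+1) / (2k+1)!.
Write 25 = 2*12 + 1, giving the coefficient (-1)^12 * 8^25 / 25! = 37778931862957161709568/15511210043330985984000000 = 9007199254740992/3698160658676859375.

9007199254740992/3698160658676859375


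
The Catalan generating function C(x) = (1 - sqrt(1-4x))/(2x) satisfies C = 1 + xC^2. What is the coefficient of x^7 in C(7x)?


Substituting x -> 7x scales the n-th coefficient by 7^n, so [x^7] C(7x) = 7^7 * C_7.
C_7 = C(2*7, 7)/(8) = 3432/8 = 429.
So 7^7 * 429 = 823543 * 429 = 353299947.

353299947


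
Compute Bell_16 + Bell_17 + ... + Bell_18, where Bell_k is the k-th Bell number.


Recall Bell_k counts set partitions of a k-set (with Bell_0 = 1 by convention).
Bell_16 through Bell_18: 10480142147, 82864869804, 682076806159
Sum = 10480142147 + 82864869804 + 682076806159 = 775421818110.

775421818110


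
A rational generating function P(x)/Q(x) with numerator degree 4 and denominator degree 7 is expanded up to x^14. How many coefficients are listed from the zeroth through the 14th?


Expanding up to x^14 gives the coefficients for x^0, x^1, ..., x^14.
That is 14 + 1 = 15 coefficients in total.

15


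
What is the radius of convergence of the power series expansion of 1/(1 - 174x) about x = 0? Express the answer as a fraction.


Expanding 1/(1 - 174x) = sum_{k>=0} 174^k x^k, the series converges when |174x| < 1, i.e., |x| < 1/174.
So the radius of convergence is 1/174 = 1/174.

1/174


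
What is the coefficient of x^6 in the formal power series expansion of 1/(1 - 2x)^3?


The general identity 1/(1 - c x)^r = sum_{k>=0} c^k C(k + r - 1, r - 1) x^k follows by substituting y = c x into 1/(1 - y)^r = sum_{k>=0} C(k + r - 1, r - 1) y^k.
For c = 2, r = 3, k = 6:
2^6 * C(8, 2) = 64 * 28 = 1792.

1792


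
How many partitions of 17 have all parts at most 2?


Using the generating function (1-x)^(-1)(1-x^2)^(-1),
the coefficient of x^17 counts these restricted partitions.
Result = 9

9


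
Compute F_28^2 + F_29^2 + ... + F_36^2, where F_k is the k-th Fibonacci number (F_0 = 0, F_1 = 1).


There is a standard identity sum_{k=0}^{N} F_k^2 = F_N * F_{N+1} (proved inductively from the telescoping relation F_k^2 = F_k F_{k+1} - F_{k-1} F_k). Then
sum_{k=28}^{36} F_k^2 = F_36 F_37 - F_27 F_28.
Computing: F_36 = 14930352, F_37 = 24157817, F_27 = 196418, F_28 = 317811.
Sum = 14930352 * 24157817 - 196418 * 317811 = 360622287560586.

360622287560586


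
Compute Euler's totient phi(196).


phi(n) counts integers in [1, n] coprime to n. Using the multiplicative formula phi(n) = n * prod_{p | n} (1 - 1/p):
196 = 2^2 * 7^2, so
phi(196) = 196 * (1 - 1/2) * (1 - 1/7) = 84.

84


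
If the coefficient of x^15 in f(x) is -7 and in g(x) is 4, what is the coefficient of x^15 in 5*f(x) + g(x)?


Scalar multiplication scales coefficients: 5 * -7 = -35.
Then add the g coefficient: -35 + 4
= -31

-31


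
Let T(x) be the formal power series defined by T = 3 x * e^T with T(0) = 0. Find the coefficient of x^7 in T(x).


Apply the Lagrange inversion formula: if T = 3 x * phi(T) with phi(t) = e^t, then
[x^n] T = 3^n * (1/n) [t^(n-1)] phi(t)^n = 3^n * (1/n) [t^(n-1)] e^(n t) = 3^n * (1/n) * n^(n-1) / (n-1)! = 3^n * n^(n-1) / n!.
When c = 1 this is the Cayley count of rooted labeled trees on n vertices, divided by n!.
For n = 7: 3^7 * 7^6 / 7! = 2187 * 117649/5040 = 4084101/80.

4084101/80


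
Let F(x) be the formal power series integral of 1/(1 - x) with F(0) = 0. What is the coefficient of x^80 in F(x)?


1/(1 - x) = sum_{k>=0} x^k. Integrating termwise and using F(0) = 0 gives
F(x) = sum_{k>=0} x^(k+1) / (k+1) = sum_{m>=1} x^m / m = -ln(1 - x).
So the coefficient of x^80 is 1/80 = 1/80.

1/80


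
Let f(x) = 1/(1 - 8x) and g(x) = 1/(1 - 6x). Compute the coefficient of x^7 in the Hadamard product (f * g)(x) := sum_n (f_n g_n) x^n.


f has coefficients f_k = 8^k and g has coefficients g_k = 6^k, so the Hadamard product has coefficient (f*g)_k = 8^k * 6^k = 48^k.
For k = 7: 48^7 = 587068342272.

587068342272


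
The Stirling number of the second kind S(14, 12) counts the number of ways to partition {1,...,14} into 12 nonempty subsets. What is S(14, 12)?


Using the explicit formula S(n,k) = (1/k!) sum_{j=0}^{k} (-1)^(k-j) C(k,j) j^n:
S(14, 12) = 3367
Equivalently, S(n,k) is n! times the coefficient of x^n in the EGF (e^x - 1)^k / k!.

3367


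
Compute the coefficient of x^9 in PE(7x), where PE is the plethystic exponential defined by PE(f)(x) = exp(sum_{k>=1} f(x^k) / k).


With f(x) = 7x, the exponent is sum_{k>=1} 7 x^k / k = 7 * (-ln(1 - x)). Exponentiating:
PE(7x) = exp(-7 ln(1 - x)) = 1/(1 - x)^7.
By the negative binomial expansion, [x^n] 1/(1 - x)^7 = C(n + 6, 6).
For n = 9: C(15, 6) = 5005.

5005


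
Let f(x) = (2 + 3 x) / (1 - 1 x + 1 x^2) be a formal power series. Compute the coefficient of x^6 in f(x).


Write f(x) = sum_{k>=0} a_k x^k. Multiplying both sides by 1 - 1 x + 1 x^2 gives
(1 - 1 x + 1 x^2) sum_{k>=0} a_k x^k = 2 + 3 x.
Matching coefficients:
 x^0: a_0 = 2
 x^1: a_1 - 1 a_0 = 3  =>  a_1 = 1*2 + 3 = 5
 x^k (k >= 2): a_k = 1 a_{k-1} - 1 a_{k-2}.
Iterating: a_2 = 3, a_3 = -2, a_4 = -5, a_5 = -3, a_6 = 2.
So the coefficient of x^6 is 2.

2


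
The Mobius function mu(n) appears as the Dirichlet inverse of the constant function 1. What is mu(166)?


166 = 2 * 83 (all distinct primes).
mu(166) = (-1)^2 = 1

1


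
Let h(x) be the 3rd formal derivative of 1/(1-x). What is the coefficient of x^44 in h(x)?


Differentiating 3 times: d^3/dx^3 [1/(1-x)] = 3!/(1-x)^4.
The expansion 1/(1-x)^4 = sum_{k>=0} C(k+3, 3) x^k, so the coefficient of x^n in 3!/(1-x)^4 is 3! * C(n+3, 3).
For n = 44: 6 * C(47, 3) = 6 * 16215 = 97290

97290


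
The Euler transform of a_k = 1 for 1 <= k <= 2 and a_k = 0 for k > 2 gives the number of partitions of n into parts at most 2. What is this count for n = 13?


Partitions of 13 into parts at most 2:
Using generating function (1-x)^(-1)(1-x^2)^(-1),
the coefficient of x^13 = 7

7


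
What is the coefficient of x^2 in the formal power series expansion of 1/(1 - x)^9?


The negative binomial / multiset identity is
1/(1 - x)^r = sum_{k>=0} C(k + r - 1, r - 1) x^k.
Here r = 9 and k = 2, so the coefficient is
C(2 + 8, 8) = C(10, 8)
= 45

45


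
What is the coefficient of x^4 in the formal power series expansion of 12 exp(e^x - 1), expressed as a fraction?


exp(e^x - 1) is the exponential generating function for the Bell numbers Bell_k: exp(e^x - 1) = sum_{k>=0} Bell_k x^k / k!.
So the coefficient of x^4 in 12 exp(e^x - 1) is 12 Bell_4 / 4!.
Computing: Bell_4 = 15 and 4! = 24, giving
12 * 15/24 = 15/2.

15/2


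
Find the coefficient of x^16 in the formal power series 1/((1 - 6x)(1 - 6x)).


By partial fractions or Cauchy convolution:
The coefficient equals sum_{k=0}^{16} 6^k * 6^(16-k).
= 47958868426752

47958868426752


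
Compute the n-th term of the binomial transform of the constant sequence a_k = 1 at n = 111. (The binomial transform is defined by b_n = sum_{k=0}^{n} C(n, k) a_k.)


With a_k = 1 for all k, b_n = sum_{k=0}^{n} C(n, k) = 2^n by the binomial theorem.
For n = 111: 2^111 = 2596148429267413814265248164610048.

2596148429267413814265248164610048


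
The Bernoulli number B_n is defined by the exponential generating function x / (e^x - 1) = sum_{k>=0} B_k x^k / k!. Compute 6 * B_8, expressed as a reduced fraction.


Bernoulli numbers can also be computed recursively via B_0 = 1 and sum_{j=0}^{m} C(m+1, j) B_j = 0 for m >= 1. Odd-index Bernoulli numbers vanish for k >= 3.
Computing B_8 = -1/30, so 6 * B_8 = 6 * -1/30 = -1/5.

-1/5


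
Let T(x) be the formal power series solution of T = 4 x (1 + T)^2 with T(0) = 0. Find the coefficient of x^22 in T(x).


Apply the Lagrange inversion formula: if T = 4 x * phi(T) with phi(t) = (1 + t)^2, then [x^n] T = 4^n * (1/n) [t^(n-1)] phi(t)^n = 4^n * (1/n) [t^(n-1)] (1 + t)^(2n) = 4^n * (1/n) C(2n, n-1).
Using the identity C(2n, n-1) = C(2n, n) * n / (n+1), the unscaled factor equals C(2n, n) / (n+1) = C_n, the n-th Catalan number.
For n = 22: C_22 = C(44, 22) / 23 = 2104098963720/23 = 91482563640.
With the 4^22 = 17592186044416 factor, the coefficient is 17592186044416 * 91482563640 = 1609378279375006586634240.

1609378279375006586634240


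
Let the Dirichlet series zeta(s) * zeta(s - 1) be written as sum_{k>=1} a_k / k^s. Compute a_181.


Convolution gives a_k = sum_{d | k} d * 1 = sum_{d | k} d = sigma(k), the sum of positive divisors of k.
For k = 181, the divisors are 1, 181, so
sigma(181) = 1 + 181 = 182.

182


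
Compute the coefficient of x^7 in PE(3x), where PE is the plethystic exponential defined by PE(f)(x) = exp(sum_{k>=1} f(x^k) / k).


With f(x) = 3x, the exponent is sum_{k>=1} 3 x^k / k = 3 * (-ln(1 - x)). Exponentiating:
PE(3x) = exp(-3 ln(1 - x)) = 1/(1 - x)^3.
By the negative binomial expansion, [x^n] 1/(1 - x)^3 = C(n + 2, 2).
For n = 7: C(9, 2) = 36.

36


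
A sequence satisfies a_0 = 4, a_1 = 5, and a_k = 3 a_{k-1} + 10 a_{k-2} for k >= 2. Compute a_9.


The characteristic equation is t^2 - 3 t - 10 = 0, with roots r_1 = 5 and r_2 = -2 (so c_1 = r_1 + r_2, c_2 = -r_1 r_2 as required).
One can use the closed form a_n = A r_1^n + B r_2^n, but direct iteration is more reliable:
a_0 = 4, a_1 = 5, a_2 = 55, a_3 = 215, a_4 = 1195, a_5 = 5735, a_6 = 29155, a_7 = 144815, a_8 = 725995, a_9 = 3626135.
So a_9 = 3626135.

3626135


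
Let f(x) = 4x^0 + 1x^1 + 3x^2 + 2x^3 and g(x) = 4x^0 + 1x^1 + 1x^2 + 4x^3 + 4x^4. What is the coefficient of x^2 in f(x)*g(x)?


Cauchy product at x^2:
4*1 + 1*1 + 3*4
= 17

17


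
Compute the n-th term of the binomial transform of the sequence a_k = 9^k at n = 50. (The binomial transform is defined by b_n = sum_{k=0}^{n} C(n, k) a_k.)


With a_k = 9^k, b_n = sum_{k=0}^{n} C(n, k) 9^k = (1 + 9)^n by the binomial theorem.
For n = 50: (1 + 9)^50 = 10^50 = 100000000000000000000000000000000000000000000000000.

100000000000000000000000000000000000000000000000000


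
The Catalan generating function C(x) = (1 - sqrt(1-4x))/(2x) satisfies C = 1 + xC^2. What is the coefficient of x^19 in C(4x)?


Substituting x -> 4x scales the n-th coefficient by 4^n, so [x^19] C(4x) = 4^19 * C_19.
C_19 = C(2*19, 19)/(20) = 35345263800/20 = 1767263190.
So 4^19 * 1767263190 = 274877906944 * 1767263190 = 485781606686376591360.

485781606686376591360


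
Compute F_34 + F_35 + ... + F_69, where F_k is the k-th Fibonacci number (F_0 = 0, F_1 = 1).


Use the identity sum_{k=0}^{N} F_k = F_{N+2} - 1 (which follows from F_{k+2} - F_{k+1} = F_k). Then
sum_{k=34}^{69} F_k = (F_{71} - 1) - (F_{35} - 1) = F_{71} - F_{35}.
Computing: F_{71} = 308061521170129, F_{35} = 9227465, so
Sum = 308061521170129 - 9227465 = 308061511942664.

308061511942664


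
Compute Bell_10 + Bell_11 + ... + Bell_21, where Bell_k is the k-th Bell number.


Recall Bell_k counts set partitions of a k-set (with Bell_0 = 1 by convention).
Bell_10 through Bell_21: 115975, 678570, 4213597, 27644437, 190899322, 1382958545, 10480142147, 82864869804, 682076806159, 5832742205057, 51724158235372, 474869816156751
Sum = 115975 + 678570 + 4213597 + 27644437 + 190899322 + 1382958545 + 10480142147 + 82864869804 + 682076806159 + 5832742205057 + 51724158235372 + 474869816156751 = 533203744925736.

533203744925736


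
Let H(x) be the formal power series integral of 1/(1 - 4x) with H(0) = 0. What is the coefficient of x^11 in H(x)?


1/(1 - 4x) = sum_{k>=0} 4^k x^k. Integrating termwise with H(0) = 0:
H(x) = sum_{k>=0} 4^k x^(k+1) / (k+1) = sum_{m>=1} 4^(m-1) x^m / m.
For m = 11: 4^10/11 = 1048576/11 = 1048576/11.

1048576/11


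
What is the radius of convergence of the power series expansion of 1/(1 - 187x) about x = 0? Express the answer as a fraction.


Expanding 1/(1 - 187x) = sum_{k>=0} 187^k x^k, the series converges when |187x| < 1, i.e., |x| < 1/187.
So the radius of convergence is 1/187 = 1/187.

1/187


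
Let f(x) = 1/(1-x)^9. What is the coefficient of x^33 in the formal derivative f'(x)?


Differentiate: d/dx [ 1/(1-x)^r ] = r / (1-x)^(r+1).
Here r = 9, so f'(x) = 9 / (1-x)^10.
The expansion of 1/(1-x)^(r+1) has coefficient of x^n equal to C(n+r, r).
So the coefficient of x^33 in f'(x) is
9 * C(42, 9) = 9 * 445891810 = 4013026290

4013026290


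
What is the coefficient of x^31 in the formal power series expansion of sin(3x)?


The Maclaurin series is sin(t) = sum_{k>=0} (-1)^k t^(2k+1) / (2k+1)!, so substituting t = 3x, only odd powers of x are nonzero, with coefficient of x^(2k+1) equal to (-1)^k 3^(2k+1) / (2k+1)!.
Write 31 = 2*15 + 1, giving the coefficient (-1)^15 * 3^31 / 31! = -617673396283947/8222838654177922817725562880000000 = -129140163/1719191291889603051520000000.

-129140163/1719191291889603051520000000


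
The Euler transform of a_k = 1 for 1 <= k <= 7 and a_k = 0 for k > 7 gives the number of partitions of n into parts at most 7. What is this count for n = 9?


Partitions of 9 into parts at most 7:
Using generating function (1-x)^(-1)(1-x^2)^(-1)...(1-x^7)^(-1),
the coefficient of x^9 = 28

28


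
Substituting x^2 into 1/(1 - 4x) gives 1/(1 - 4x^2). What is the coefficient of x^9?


Since 1/(1 - 4x^2) only has even powers of x,
the coefficient of x^9 (odd) is 0.

0


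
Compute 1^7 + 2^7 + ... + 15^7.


This power sum has a closed form given by Faulhaber's formula
sum_{k=1}^{m} k^p = (1 / (p + 1)) * sum_{j=0}^{p} C(p + 1, j) B_j m^(p + 1 - j),
but for small m direct computation is fastest:
1 + 128 + 2187 + 16384 + 78125 + 279936 + 823543 + 2097152 + 4782969 + 10000000 + 19487171 + 35831808 + 62748517 + 105413504 + 170859375 = 412420800.

412420800


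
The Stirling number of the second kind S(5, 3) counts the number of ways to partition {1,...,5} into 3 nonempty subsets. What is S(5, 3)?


Using the explicit formula S(n,k) = (1/k!) sum_{j=0}^{k} (-1)^(k-j) C(k,j) j^n:
S(5, 3) = 25
Equivalently, S(n,k) is n! times the coefficient of x^n in the EGF (e^x - 1)^k / k!.

25


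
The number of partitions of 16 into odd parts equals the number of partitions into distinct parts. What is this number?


Computing partitions of 16 into odd parts (1, 3, 5, ...):
Using the generating function prod_{k>=0} 1/(1-x^(2k+1)),
the count is 32

32


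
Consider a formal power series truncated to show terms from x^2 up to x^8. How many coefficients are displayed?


From x^2 to x^8 inclusive, the count is 8 - 2 + 1 = 7.

7


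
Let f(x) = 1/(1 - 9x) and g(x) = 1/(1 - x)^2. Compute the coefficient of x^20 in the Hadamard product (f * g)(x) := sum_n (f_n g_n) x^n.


f has coefficients f_k = 9^k. For g = 1/(1 - x)^2 the coefficient is g_k = C(k + 1, 1) = k + 1. The Hadamard coefficient is (f * g)_k = 9^k * (k + 1).
For k = 20: 9^20 * 21 = 12157665459056928801 * 21 = 255310974640195504821.

255310974640195504821


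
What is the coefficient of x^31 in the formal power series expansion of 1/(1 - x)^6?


The negative binomial / multiset identity is
1/(1 - x)^r = sum_{k>=0} C(k + r - 1, r - 1) x^k.
Here r = 6 and k = 31, so the coefficient is
C(31 + 5, 5) = C(36, 5)
= 376992

376992


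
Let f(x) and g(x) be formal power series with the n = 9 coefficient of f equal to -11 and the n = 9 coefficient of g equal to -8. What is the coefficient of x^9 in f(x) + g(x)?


Addition of formal power series is termwise.
The coefficient of x^9 in f + g = -11 + -8
= -19

-19


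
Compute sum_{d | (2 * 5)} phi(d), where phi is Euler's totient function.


First, 2 * 5 = 10. One classical identity is sum_{d | n} phi(d) = n (each k in [1, n] has a unique gcd with n, and among the k's with gcd(k, n) = n/d there are phi(d) of them). So the sum equals 10. We also verify directly:
Divisors of 10: 1, 2, 5, 10.
phi values: 1, 1, 4, 4.
Sum = 10.

10


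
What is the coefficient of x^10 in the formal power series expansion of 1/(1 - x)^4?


The expansion 1/(1 - x)^r = sum_{k>=0} C(k + r - 1, r - 1) x^k follows from the multiset / negative-binomial theorem (or from repeated differentiation of the geometric series).
For r = 4 and k = 10:
C(13, 3) = 6227020800 / (6 * 3628800) = 286.

286


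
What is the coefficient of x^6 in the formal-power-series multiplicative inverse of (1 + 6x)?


The inverse is 1/(1 + 6x). Apply the geometric identity 1/(1 - y) = sum_{k>=0} y^k with y = -6x:
1/(1 + 6x) = sum_{k>=0} (-6)^k x^k.
So the coefficient of x^6 is (-6)^6 = 46656.

46656


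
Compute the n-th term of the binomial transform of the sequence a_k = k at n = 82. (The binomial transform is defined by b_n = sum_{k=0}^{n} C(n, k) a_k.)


With a_k = k, b_n = sum_{k=0}^{n} C(n, k) k. Using k * C(n, k) = n * C(n-1, k-1) gives b_n = n * sum_{k>=1} C(n-1, k-1) = n * 2^(n-1).
For n = 82: 82 * 2^81 = 82 * 2417851639229258349412352 = 198263834416799184651812864.

198263834416799184651812864


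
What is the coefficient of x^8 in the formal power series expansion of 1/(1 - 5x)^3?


The general identity 1/(1 - c x)^r = sum_{k>=0} c^k C(k + r - 1, r - 1) x^k follows by substituting y = c x into 1/(1 - y)^r = sum_{k>=0} C(k + r - 1, r - 1) y^k.
For c = 5, r = 3, k = 8:
5^8 * C(10, 2) = 390625 * 45 = 17578125.

17578125


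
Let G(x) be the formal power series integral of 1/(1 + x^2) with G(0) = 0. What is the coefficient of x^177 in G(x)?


1/(1 + x^2) = sum_{j>=0} (-1)^j x^(2j). Integrating termwise with G(0) = 0:
G(x) = sum_{j>=0} (-1)^j x^(2j+1) / (2j+1) = arctan(x).
Only odd powers are nonzero. For x^177 write 177 = 2*88 + 1, giving
(-1)^88 / 177 = 1/177 = 1/177.

1/177


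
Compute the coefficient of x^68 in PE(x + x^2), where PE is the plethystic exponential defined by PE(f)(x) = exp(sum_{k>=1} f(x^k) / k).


With f(x) = x + x^2, the exponent is sum_{k>=1} (x^k + x^(2k)) / k = -ln(1 - x) - ln(1 - x^2). Exponentiating:
PE(x + x^2) = 1 / ((1 - x)(1 - x^2)).
This is the generating function for partitions of n into parts of size 1 or 2. The number of 2's can be any j in 0..34, and the rest are 1's, so
[x^68] = floor(68/2) + 1 = 35.

35


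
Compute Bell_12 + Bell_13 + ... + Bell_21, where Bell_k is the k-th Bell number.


Recall Bell_k counts set partitions of a k-set (with Bell_0 = 1 by convention).
Bell_12 through Bell_21: 4213597, 27644437, 190899322, 1382958545, 10480142147, 82864869804, 682076806159, 5832742205057, 51724158235372, 474869816156751
Sum = 4213597 + 27644437 + 190899322 + 1382958545 + 10480142147 + 82864869804 + 682076806159 + 5832742205057 + 51724158235372 + 474869816156751 = 533203744131191.

533203744131191


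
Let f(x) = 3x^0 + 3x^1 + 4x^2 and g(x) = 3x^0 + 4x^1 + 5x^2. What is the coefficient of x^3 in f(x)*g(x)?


Cauchy product at x^3:
3*5 + 4*4
= 31

31


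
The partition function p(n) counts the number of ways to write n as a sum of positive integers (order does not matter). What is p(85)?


Using the generating function prod_{k>=1} 1/(1-x^k), we compute p(85).
By dynamic programming over parts 1 through 85:
p(85) = 30167357

30167357


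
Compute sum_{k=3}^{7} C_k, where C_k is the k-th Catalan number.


C_3 through C_7: 5, 14, 42, 132, 429
Sum = 5 + 14 + 42 + 132 + 429
= 622

622


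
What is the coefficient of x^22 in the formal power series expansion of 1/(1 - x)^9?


The negative binomial / multiset identity is
1/(1 - x)^r = sum_{k>=0} C(k + r - 1, r - 1) x^k.
Here r = 9 and k = 22, so the coefficient is
C(22 + 8, 8) = C(30, 8)
= 5852925

5852925


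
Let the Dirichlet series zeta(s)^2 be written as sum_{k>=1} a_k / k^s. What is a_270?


The Dirichlet convolution of the constant function 1 with itself gives (1 * 1)(k) = sum_{d | k} 1 = d(k), the number of positive divisors of k.
Since zeta(s) = sum_{k>=1} 1/k^s, we have zeta(s)^2 = sum_{k>=1} d(k)/k^s, so a_k = d(k).
For k = 270: the divisors are 1, 2, 3, 5, 6, 9, 10, 15, 18, 27, 30, 45, 54, 90, 135, 270.
Count = 16.

16
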